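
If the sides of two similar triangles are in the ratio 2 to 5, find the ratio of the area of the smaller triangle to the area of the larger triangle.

Area scales with the square of linear dimensions. If every length is multiplied by 2/5, then the area is multiplied by (2/5)^2 = 4/25.
The area ratio is 4:25.

4:25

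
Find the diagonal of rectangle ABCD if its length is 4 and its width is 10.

Using the Pythagorean theorem:
d² = 4² + 10² = 16 + 100 = 116
d = sqrt(116) = 2*sqrt(29)

2*sqrt(29)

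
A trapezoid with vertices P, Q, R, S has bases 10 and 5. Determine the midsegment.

midsegment = (10 + 5) / 2 = 15 / 2 = 15/2

15/2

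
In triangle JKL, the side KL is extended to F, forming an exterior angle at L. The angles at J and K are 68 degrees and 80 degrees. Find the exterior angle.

Exterior angle = 68 + 80 = 148 degrees (exterior angle theorem).

148 degrees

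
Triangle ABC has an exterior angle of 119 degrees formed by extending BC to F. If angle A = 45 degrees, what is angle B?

The exterior angle theorem states that an exterior angle equals the sum of the two non-adjacent interior angles.
So 119 = 45 + angle B, which gives angle B = 119 - 45 = 74 degrees.

74 degrees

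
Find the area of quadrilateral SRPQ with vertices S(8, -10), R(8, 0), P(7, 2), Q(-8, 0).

Using the Shoelace formula for a quadrilateral (vertices in order):
Area = (1/2)|sum of (x_i * y_(i+1) - x_(i+1) * y_i)|
Terms: (8*0 - 8*-10) = 80, (8*2 - 7*0) = 16, (7*0 - -8*2) = 16, (-8*-10 - 8*0) = 80
Sum = 192
Area = (1/2)(192) = 96

96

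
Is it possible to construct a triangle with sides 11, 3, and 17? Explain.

The longest side is 17. The other two sides sum to 3 + 11 = 14.
Since 14 ≤ 17, the two shorter sides cannot reach around to close the triangle.

No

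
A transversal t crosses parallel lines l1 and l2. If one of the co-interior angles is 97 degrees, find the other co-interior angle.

Co-interior angles sum to 180: 180 - 97 = 83 degrees.

83 degrees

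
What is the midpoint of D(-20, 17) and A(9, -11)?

The midpoint is the average of the coordinates:
x: (-20 + 9)/2 = -11/2
y: (17 + -11)/2 = 3
Midpoint = (-11/2, 3)

(-11/2, 3)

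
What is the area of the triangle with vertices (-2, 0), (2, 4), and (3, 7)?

Shoelace: Area = (1/2)|-2(4-7) + 2(7-0) + 3(0-4)| = (1/2)(8) = 4

4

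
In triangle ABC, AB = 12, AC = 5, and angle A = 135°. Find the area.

When two sides and the included angle are known, the area formula is (1/2)ab sin(C).
The height from one side to the opposite vertex is 5 sin(135°) = 5*sqrt(2)/2.
Area = (1/2) * 12 * 5*sqrt(2)/2 = 15*sqrt(2).

15*sqrt(2)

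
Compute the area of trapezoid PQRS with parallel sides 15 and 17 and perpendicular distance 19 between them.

A trapezoid's area equals the midsegment times the height.
The midsegment is (15 + 17) / 2 = 16.
Area = 16 * 19 = 304.

304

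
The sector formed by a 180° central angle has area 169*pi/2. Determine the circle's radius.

r² = 360 × 169*pi/2 / (π × 180) = 169, so r = 13.

13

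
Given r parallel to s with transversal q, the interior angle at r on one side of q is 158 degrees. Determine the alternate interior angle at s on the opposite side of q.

Alternate interior angles lie on opposite sides of the transversal, between the parallel lines.
By the alternate interior angle theorem, they are equal: 158 degrees.

158 degrees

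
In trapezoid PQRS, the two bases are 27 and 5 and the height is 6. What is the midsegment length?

The midsegment of a trapezoid = (base1 + base2) / 2
midsegment = (27 + 5) / 2
midsegment = 32 / 2
midsegment = 16

16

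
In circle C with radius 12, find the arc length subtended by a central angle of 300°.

Arc length = 2π(12)(5/6) = 20*pi

20*pi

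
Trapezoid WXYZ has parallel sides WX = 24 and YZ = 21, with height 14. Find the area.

A trapezoid's area equals the midsegment times the height.
The midsegment is (24 + 21) / 2 = 45/2.
Area = 45/2 * 14 = 315.

315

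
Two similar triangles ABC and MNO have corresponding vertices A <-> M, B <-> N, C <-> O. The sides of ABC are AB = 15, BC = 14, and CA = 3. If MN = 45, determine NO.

Since the triangles are similar, the ratio of corresponding sides is constant.
Scale factor k = MN / AB = 45 / 15 = 3
NO = k * BC = 3 * 14 = 42

42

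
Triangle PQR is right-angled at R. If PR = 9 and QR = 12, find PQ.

In a right triangle, the square of the hypotenuse equals the sum of the squares of the two legs.
The legs are 9 and 12, so the hypotenuse = sqrt(81 + 144) = sqrt(225) = 15.

15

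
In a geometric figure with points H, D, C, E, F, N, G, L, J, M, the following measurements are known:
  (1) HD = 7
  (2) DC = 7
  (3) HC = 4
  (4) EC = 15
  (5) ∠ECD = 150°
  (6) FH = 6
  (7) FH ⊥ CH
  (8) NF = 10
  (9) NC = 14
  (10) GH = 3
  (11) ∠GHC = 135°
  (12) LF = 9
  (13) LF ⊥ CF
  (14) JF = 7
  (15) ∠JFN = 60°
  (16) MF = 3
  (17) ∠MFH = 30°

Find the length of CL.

Step 1: By the law of cosines on triangle FHC: FC² = 6² + 4² − 2·6·4·cos(90°) = 52, so FC = 2·√13.
Step 2: By the law of cosines on triangle CFL: CL² = (2·√13)² + 9² − 2·2·√13·9·cos(90°) = 133, so CL = √133.

Therefore, the length of CL = √133.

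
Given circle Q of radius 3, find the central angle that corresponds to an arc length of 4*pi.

θ = 360 × 4*pi / (2π × 3) = 240° (rearranging arc length formula).

240°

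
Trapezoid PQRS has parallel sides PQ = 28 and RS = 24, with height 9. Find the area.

Area = (28 + 24) * 9 / 2 = 468 / 2 = 234

234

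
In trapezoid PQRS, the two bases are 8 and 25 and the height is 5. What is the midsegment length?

The midsegment (median) of a trapezoid connects the midpoints of the non-parallel sides.
Its length is the average of the two bases: (8 + 25) / 2 = 33/2.

33/2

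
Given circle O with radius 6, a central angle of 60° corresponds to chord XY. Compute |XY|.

Chord length = 2r sin(θ/2)
= 2 × 6 × sin(60°/2)
= 2 × 6 × sin(30°)
= 6

6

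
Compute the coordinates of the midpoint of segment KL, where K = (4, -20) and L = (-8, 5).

The midpoint is the point halfway along the segment.
Move half the horizontal distance: 4 + (-8 - 4)/2 = 4 + -12/2 = -2
Move half the vertical distance: -20 + (5 - -20)/2 = -20 + 25/2 = -15/2
Midpoint = (-2, -15/2)

(-2, -15/2)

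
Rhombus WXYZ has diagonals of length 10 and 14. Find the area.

Area = (10 * 14) / 2 = 140 / 2 = 70

70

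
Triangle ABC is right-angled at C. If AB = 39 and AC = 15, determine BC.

By the Pythagorean theorem: BC^2 = AB^2 - AC^2
BC^2 = 39^2 - 15^2 = 1521 - 225 = 1296
BC = sqrt(1296) = 36

36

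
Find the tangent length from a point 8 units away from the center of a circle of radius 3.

The tangent, radius, and line from the external point to the center form a right triangle.
The right angle is where the tangent meets the radius.
By the Pythagorean theorem: tangent² + 3² = 8²
tangent² = 64 - 9 = 55
tangent = sqrt(55)

sqrt(55)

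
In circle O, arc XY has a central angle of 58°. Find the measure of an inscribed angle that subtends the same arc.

By the inscribed angle theorem, the inscribed angle is half the central angle.
Inscribed angle = 58° / 2 = 29°

29°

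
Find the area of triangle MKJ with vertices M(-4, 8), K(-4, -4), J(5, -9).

Shoelace: Area = (1/2)|-4(-4--9) + -4(-9-8) + 5(8--4)| = (1/2)(108) = 54

54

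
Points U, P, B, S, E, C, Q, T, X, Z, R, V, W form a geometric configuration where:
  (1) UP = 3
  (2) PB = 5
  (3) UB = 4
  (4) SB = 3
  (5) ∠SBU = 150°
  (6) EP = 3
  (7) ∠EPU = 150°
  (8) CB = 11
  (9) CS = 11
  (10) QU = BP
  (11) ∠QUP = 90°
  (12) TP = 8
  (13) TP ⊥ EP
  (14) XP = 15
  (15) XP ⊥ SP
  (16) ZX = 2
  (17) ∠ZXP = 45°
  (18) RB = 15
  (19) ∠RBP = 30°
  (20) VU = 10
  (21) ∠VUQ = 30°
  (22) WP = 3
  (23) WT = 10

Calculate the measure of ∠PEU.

Step 1: By the law of cosines on triangle EPU: EU² = 3² + 3² − 2·3·3·cos(150°) = 33.59, so EU ≈ 5.8.
Step 2: By the inverse law of cosines on triangle PEU: cos(∠PEU) = (3² + 5.8² − 3²) / (2·3·5.8) = 33.59/34.77 = 0.9659, so ∠PEU = 15°.

Therefore, the measure of angle ∠PEU = 15°.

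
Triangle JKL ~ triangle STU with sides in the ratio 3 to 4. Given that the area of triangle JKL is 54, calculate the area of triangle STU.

For similar figures, the area ratio equals the square of the side ratio.
Side ratio (JKL to STU) = 3:4, so area ratio = 3^2:4^2 = 9:16.
If the area of JKL is 54, then the area of STU = 54 * (16/9) = 96.

96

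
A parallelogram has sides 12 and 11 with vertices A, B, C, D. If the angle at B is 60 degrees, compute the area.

Area = 12 * 11 * sin(60°) = 132 * sqrt(3)/2 = 66*sqrt(3)

66*sqrt(3)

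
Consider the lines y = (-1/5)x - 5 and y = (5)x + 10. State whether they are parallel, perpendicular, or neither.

Slope of line 1: m1 = -1/5
Slope of line 2: m2 = 5
Two lines are perpendicular when the product of their slopes is -1 (negative reciprocals).
m1 * m2 = (-1/5) * (5) = -1, confirming perpendicularity.

Perpendicular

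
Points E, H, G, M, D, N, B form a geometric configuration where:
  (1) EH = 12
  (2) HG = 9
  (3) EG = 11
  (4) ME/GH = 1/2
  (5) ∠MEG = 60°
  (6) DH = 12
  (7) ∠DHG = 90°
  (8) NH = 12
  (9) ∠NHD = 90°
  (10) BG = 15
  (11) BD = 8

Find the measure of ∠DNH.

Step 1: By the law of cosines on triangle NHD: ND² = 12² + 12² − 2·12·12·cos(90°) = 288, so ND = 12·√2.
Step 2: By the inverse law of cosines on triangle DNH: cos(∠DNH) = ((12·√2)² + 12² − 12²) / (2·12·√2·12) = 288/407.29 = 0.7071, so ∠DNH = 45°.

Therefore, the measure of angle ∠DNH = 45°.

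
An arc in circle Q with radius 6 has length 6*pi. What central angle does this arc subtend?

Arc length L = 2πr × θ/360, so θ = 360L / (2πr).
θ = 360 × 6*pi / (2π × 6)
θ = 180°
θ = 180°

180°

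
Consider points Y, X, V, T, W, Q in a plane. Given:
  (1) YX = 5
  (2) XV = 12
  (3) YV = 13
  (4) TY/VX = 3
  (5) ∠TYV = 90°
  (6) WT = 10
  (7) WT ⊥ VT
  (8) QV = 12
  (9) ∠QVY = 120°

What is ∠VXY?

Step 1: By the inverse law of cosines on triangle VXY: cos(∠VXY) = (12² + 5² − 13²) / (2·12·5) = 0/120 = 0, so ∠VXY = 90°.

Therefore, the measure of angle ∠VXY = 90°.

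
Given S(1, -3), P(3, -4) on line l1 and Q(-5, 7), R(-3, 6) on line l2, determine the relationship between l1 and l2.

Slope of line 1: m1 = (-4 - -3)/(3 - 1) = -1/2 = -1/2
Slope of line 2: m2 = (6 - 7)/(-3 - -5) = -1/2 = -1/2
m1 = m2, so the lines are parallel.

Parallel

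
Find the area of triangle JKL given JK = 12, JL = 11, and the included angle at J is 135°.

Area = (1/2)(12)(11) sin(135°) = (1/2)(12)(11)(sqrt(2)/2) = 33*sqrt(2)

33*sqrt(2)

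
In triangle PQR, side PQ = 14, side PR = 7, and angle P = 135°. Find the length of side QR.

Law of cosines: QR^2 = 14^2 + 7^2 - 2(14)(7)cos(135°) = 98*sqrt(2) + 245, so QR = 7*sqrt(2*sqrt(2) + 5).

7*sqrt(2*sqrt(2) + 5)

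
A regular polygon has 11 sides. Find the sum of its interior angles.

The sum of interior angles of an n-sided polygon is (n - 2) * 180.
For n = 11: (11 - 2) * 180 = 9 * 180 = 1620 degrees.

1620 degrees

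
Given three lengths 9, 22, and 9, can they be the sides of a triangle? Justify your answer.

Check the triangle inequality: 9 + 9 = 18 ≤ 22.
Since the sum of two sides does not exceed the third, no triangle can be formed.

No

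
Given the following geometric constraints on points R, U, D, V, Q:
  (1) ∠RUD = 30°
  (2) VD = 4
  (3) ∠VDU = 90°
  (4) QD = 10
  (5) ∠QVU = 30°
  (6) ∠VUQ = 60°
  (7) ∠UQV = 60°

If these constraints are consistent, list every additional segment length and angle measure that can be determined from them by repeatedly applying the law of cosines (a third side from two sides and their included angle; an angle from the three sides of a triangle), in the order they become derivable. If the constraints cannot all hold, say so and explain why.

These constraints are not satisfiable: (5), (6) and (7) are the three interior angles of triangle QVU, which must sum to 180°, but 30° + 60° + 60° = 150°. No planar figure meets all of them, so nothing further can be derived.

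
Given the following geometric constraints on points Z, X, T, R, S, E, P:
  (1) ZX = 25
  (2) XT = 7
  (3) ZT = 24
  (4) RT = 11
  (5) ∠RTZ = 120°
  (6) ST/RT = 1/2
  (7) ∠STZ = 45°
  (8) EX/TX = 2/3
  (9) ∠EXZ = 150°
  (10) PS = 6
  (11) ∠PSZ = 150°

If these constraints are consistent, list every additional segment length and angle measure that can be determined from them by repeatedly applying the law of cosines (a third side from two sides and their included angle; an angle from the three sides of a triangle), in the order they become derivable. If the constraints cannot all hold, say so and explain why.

The constraints are consistent. Derivable facts, in order:
After 1 step:
- ZE ≈ 29.14
- ZR = 31
- ZS ≈ 20.48
- ∠TXZ = 73.74°
- ∠TZX = 16.26°
- ∠XTZ = 90°
After 2 steps:
- ZP ≈ 25.85
- ∠EZX = 4.59°
- ∠RZT = 17.9°
- ∠SZT = 10.94°
- ∠TRZ = 42.1°
- ∠TSZ = 124.06°
- ∠XEZ = 25.41°
After 3 steps:
- ∠PZS = 6.66°
- ∠SPZ = 23.34°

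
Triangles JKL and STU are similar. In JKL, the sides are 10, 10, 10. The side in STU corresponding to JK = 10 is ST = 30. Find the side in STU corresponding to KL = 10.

Similar triangles have proportional sides. Setting up the proportion:
ST / JK = TU / KL
30 / 10 = TU / 10
TU = 10 * 30 / 10 = 30.

30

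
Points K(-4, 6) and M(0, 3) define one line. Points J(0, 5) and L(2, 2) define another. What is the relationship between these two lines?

Slope of line 1: m1 = (3 - 6)/(0 - -4) = -3/4 = -3/4
Slope of line 2: m2 = (2 - 5)/(2 - 0) = -3/2 = -3/2
m1 != m2 (-3/4 != -3/2), so not parallel.
m1 * m2 = (-3/4) * (-3/2) = 9/8 != -1, so not perpendicular.
The lines are neither parallel nor perpendicular.

Neither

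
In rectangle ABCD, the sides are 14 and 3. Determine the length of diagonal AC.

A rectangle's diagonal splits it into two right triangles, with the diagonal as the hypotenuse.
By the Pythagorean theorem, d^2 = 14^2 + 3^2 = 205.
Therefore d = sqrt(205).

sqrt(205)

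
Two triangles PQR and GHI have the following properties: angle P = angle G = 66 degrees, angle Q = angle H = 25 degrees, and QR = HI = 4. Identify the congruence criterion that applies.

The given information provides:
angle P = angle G = 66 degrees, angle Q = angle H = 25 degrees, and QR = HI = 4
This matches the AAS congruence theorem.
Two pairs of corresponding angles and a non-included side are equal (Angle-Angle-Side).

AAS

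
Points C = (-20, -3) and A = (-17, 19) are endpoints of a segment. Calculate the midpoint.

The midpoint is the average of the coordinates:
x: (-20 + -17)/2 = -37/2
y: (-3 + 19)/2 = 8
Midpoint = (-37/2, 8)

(-37/2, 8)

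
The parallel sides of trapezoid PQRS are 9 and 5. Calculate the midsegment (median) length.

The midsegment (median) of a trapezoid connects the midpoints of the non-parallel sides.
Its length is the average of the two bases: (9 + 5) / 2 = 7.

7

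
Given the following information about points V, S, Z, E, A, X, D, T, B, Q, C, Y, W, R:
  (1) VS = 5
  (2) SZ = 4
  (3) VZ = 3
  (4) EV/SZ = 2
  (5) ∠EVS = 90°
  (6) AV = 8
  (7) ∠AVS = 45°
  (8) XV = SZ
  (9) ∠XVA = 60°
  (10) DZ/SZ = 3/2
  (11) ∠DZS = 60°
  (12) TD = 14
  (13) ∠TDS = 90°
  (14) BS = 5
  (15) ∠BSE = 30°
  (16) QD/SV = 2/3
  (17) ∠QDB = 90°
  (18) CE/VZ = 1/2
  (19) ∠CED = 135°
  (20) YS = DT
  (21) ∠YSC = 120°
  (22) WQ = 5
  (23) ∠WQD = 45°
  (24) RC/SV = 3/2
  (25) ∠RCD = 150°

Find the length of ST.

From the given relations: DZ = 3/2·SZ = 3/2·4 = 6.
Step 1: By the law of cosines on triangle SZD: SD² = 4² + 6² − 2·4·6·cos(60°) = 28, so SD = 2·√7.
Step 2: By the law of cosines on triangle SDT: ST² = (2·√7)² + 14² − 2·2·√7·14·cos(90°) = 224, so ST = 4·√14.

Therefore, the length of ST = 4·√14.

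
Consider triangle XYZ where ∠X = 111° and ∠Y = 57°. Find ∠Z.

The interior angles sum to 180°: angle Z = 180 - 111 - 57 = 12°.
The triangle is obtuse (angles 111°, 57°, 12°).

12 degrees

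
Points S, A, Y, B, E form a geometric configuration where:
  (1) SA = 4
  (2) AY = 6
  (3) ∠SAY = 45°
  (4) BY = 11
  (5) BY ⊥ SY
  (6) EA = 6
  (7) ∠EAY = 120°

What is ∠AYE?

Step 1: By the law of cosines on triangle YAE: YE² = 6² + 6² − 2·6·6·cos(120°) = 108, so YE = 6·√3.
Step 2: By the inverse law of cosines on triangle AYE: cos(∠AYE) = (6² + (6·√3)² − 6²) / (2·6·6·√3) = 108/124.71 = 0.866, so ∠AYE = 30°.

Therefore, the measure of angle ∠AYE = 30°.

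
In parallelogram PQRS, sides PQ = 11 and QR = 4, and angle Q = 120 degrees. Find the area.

The area of a parallelogram equals the product of two adjacent sides times the sine of the included angle.
This is because the height equals 4 * sin(120°) = 2*sqrt(3).
Area = 11 * 2*sqrt(3) = 22*sqrt(3)

22*sqrt(3)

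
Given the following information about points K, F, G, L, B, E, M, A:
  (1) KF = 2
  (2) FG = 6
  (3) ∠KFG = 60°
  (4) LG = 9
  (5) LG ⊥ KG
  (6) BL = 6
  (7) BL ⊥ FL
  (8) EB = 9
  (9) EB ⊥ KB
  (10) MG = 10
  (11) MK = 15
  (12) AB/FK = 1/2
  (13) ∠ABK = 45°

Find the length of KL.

Step 1: By the law of cosines on triangle GFK: GK² = 6² + 2² − 2·6·2·cos(60°) = 28, so GK = 2·√7.
Step 2: By the law of cosines on triangle KGL: KL² = (2·√7)² + 9² − 2·2·√7·9·cos(90°) = 109, so KL = √109.

Therefore, the length of KL = √109.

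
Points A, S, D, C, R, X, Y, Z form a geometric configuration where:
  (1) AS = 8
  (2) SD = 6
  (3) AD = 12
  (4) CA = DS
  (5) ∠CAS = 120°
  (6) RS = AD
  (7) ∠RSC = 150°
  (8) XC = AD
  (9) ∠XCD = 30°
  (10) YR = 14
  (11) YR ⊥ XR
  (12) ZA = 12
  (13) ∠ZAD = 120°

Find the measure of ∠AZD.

Step 1: By the law of cosines on triangle ZAD: ZD² = 12² + 12² − 2·12·12·cos(120°) = 432, so ZD = 12·√3.
Step 2: By the inverse law of cosines on triangle AZD: cos(∠AZD) = (12² + (12·√3)² − 12²) / (2·12·12·√3) = 432/498.83 = 0.866, so ∠AZD = 30°.

Therefore, the measure of angle ∠AZD = 30°.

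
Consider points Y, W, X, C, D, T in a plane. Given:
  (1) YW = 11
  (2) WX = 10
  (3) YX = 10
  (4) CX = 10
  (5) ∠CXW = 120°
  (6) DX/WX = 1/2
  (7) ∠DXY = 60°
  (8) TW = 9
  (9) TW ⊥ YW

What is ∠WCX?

Step 1: By the law of cosines on triangle CXW: CW² = 10² + 10² − 2·10·10·cos(120°) = 300, so CW = 10·√3.
Step 2: By the inverse law of cosines on triangle WCX: cos(∠WCX) = ((10·√3)² + 10² − 10²) / (2·10·√3·10) = 300/346.41 = 0.866, so ∠WCX = 30°.

Therefore, the measure of angle ∠WCX = 30°.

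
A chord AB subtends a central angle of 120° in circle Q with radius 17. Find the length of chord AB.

Drop a perpendicular from the center to the chord, bisecting both the chord and the central angle.
Each half-chord = r sin(θ/2) = 17 sin(60°).
The full chord = 2 × 17 × sin(60°) = 17*sqrt(3).

17*sqrt(3)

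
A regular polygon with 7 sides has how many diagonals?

The number of diagonals in an n-gon is n(n - 3)/2.
For n = 7: 7(7 - 3)/2 = 7 × 4 / 2 = 14.

14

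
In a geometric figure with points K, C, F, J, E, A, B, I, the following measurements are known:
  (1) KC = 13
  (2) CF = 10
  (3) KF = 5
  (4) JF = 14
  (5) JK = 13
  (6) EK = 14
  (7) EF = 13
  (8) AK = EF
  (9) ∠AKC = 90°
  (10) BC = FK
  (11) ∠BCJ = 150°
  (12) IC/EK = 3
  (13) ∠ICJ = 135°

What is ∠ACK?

From the given relations: AK = EF = 13.
Step 1: By the law of cosines on triangle CKA: CA² = 13² + 13² − 2·13·13·cos(90°) = 338, so CA = 13·√2.
Step 2: By the inverse law of cosines on triangle ACK: cos(∠ACK) = ((13·√2)² + 13² − 13²) / (2·13·√2·13) = 338/478 = 0.7071, so ∠ACK = 45°.

Therefore, the measure of angle ∠ACK = 45°.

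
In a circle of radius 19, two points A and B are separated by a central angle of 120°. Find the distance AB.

Chord length = 2r sin(θ/2)
= 2 × 19 × sin(120°/2)
= 2 × 19 × sin(60°)
= 19*sqrt(3)

19*sqrt(3)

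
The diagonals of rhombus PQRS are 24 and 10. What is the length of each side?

In a rhombus, the diagonals bisect each other perpendicularly, creating four congruent right triangles.
Each triangle has legs 12 (half of 24) and 5 (half of 10).
The hypotenuse of each right triangle is a side of the rhombus:
side = sqrt(12^2 + 5^2) = sqrt(169) = 13

13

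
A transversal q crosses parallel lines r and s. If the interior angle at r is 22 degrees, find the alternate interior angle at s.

Alternate interior angles formed by parallel lines and a transversal are equal.
The given angle is 22 degrees.
The alternate interior angle = 22 degrees.

22 degrees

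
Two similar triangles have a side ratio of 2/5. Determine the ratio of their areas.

Area ratio = (side ratio)^2 = (2/5)^2 = 4:25.

4:25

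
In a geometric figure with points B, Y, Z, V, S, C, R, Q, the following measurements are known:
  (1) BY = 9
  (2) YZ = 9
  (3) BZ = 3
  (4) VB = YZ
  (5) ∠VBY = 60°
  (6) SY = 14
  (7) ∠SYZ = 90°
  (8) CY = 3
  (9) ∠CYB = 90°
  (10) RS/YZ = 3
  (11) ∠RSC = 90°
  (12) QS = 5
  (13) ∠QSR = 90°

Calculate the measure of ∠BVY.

From the given relations: VB = YZ = 9.
Step 1: By the law of cosines on triangle VBY: VY² = 9² + 9² − 2·9·9·cos(60°) = 81, so VY = 9.
Step 2: By the inverse law of cosines on triangle BVY: cos(∠BVY) = (9² + 9² − 9²) / (2·9·9) = 81/162 = 0.5, so ∠BVY = 60°.

Therefore, the measure of angle ∠BVY = 60°.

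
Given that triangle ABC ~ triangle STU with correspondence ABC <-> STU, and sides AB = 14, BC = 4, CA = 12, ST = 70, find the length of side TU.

Similar triangles have proportional sides. Setting up the proportion:
ST / AB = TU / BC
70 / 14 = TU / 4
TU = 4 * 70 / 14 = 20.

20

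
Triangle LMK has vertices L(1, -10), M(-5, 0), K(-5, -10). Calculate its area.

Shoelace: Area = (1/2)|1(0--10) + -5(-10--10) + -5(-10-0)| = (1/2)(60) = 30

30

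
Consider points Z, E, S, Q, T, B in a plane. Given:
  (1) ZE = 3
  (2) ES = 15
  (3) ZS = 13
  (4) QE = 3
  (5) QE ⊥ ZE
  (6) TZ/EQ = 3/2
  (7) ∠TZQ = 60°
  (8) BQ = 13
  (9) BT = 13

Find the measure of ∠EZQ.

Step 1: By the law of cosines on triangle ZEQ: ZQ² = 3² + 3² − 2·3·3·cos(90°) = 18, so ZQ = 3·√2.
Step 2: By the inverse law of cosines on triangle EZQ: cos(∠EZQ) = (3² + (3·√2)² − 3²) / (2·3·3·√2) = 18/25.46 = 0.7071, so ∠EZQ = 45°.

Therefore, the measure of angle ∠EZQ = 45°.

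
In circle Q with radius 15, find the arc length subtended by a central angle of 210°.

Arc length = 2π(15)(7/12) = 35*pi/2

35*pi/2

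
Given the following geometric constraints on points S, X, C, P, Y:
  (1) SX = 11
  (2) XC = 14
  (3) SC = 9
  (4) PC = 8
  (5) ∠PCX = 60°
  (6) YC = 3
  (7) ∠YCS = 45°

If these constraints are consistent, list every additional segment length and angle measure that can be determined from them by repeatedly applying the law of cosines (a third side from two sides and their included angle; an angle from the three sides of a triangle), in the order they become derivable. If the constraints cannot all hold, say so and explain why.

The constraints are consistent. Derivable facts, in order:
After 1 step:
- SY ≈ 7.2
- XP = 2·√37
- ∠CSX = 88.26°
- ∠CXS = 39.98°
- ∠SCX = 51.75°
After 2 steps:
- ∠CPX = 85.28°
- ∠CSY = 17.14°
- ∠CXP = 34.72°
- ∠CYS = 117.86°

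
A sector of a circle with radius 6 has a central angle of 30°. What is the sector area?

Sector area = π(6²)(1/12) = 3*pi

3*pi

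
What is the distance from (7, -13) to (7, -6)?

The horizontal distance is |7 - 7| = 0 and the vertical distance is |-6 - -13| = 7.
By the Pythagorean theorem, d = sqrt(0^2 + 7^2) = sqrt(49) = 7.

7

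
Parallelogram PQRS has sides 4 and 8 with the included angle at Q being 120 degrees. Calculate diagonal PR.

Using the law of cosines:
d^2 = 4^2 + 8^2 - 2(4)(8)cos(120 degrees)
d^2 = 16 + 64 - 64*-1/2
d^2 = 112
d = 4*sqrt(7)

4*sqrt(7)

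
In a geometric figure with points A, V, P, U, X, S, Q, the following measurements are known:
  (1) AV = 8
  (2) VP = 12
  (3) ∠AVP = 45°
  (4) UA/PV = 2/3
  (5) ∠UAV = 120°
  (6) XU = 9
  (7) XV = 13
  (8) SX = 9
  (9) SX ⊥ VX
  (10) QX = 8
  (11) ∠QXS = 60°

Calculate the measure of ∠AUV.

From the given relations: UA = 2/3·PV = 2/3·12 = 8.
Step 1: By the law of cosines on triangle UAV: UV² = 8² + 8² − 2·8·8·cos(120°) = 192, so UV = 8·√3.
Step 2: By the inverse law of cosines on triangle AUV: cos(∠AUV) = (8² + (8·√3)² − 8²) / (2·8·8·√3) = 192/221.7 = 0.866, so ∠AUV = 30°.

Therefore, the measure of angle ∠AUV = 30°.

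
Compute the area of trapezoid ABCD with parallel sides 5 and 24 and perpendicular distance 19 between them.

Area of a trapezoid = (base1 + base2) * height / 2
Area = (5 + 24) * 19 / 2
Area = 29 * 19 / 2
Area = 551 / 2
Area = 551/2

551/2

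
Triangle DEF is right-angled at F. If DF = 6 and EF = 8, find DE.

By the Pythagorean theorem: DE^2 = DF^2 + EF^2
DE^2 = 6^2 + 8^2 = 36 + 64 = 100
DE = sqrt(100) = 10

10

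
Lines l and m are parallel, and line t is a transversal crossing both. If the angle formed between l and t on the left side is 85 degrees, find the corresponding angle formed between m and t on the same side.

Corresponding angles formed by parallel lines and a transversal are equal.
The given angle is 85 degrees.
The corresponding angle = 85 degrees.

85 degrees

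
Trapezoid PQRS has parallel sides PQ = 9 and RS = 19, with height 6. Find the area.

Area of a trapezoid = (base1 + base2) * height / 2
Area = (9 + 19) * 6 / 2
Area = 28 * 6 / 2
Area = 168 / 2
Area = 84

84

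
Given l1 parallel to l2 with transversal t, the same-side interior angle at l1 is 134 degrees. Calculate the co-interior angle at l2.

Co-interior angles (same-side interior) formed by parallel lines and a transversal are supplementary (sum to 180 degrees).
The given angle is 134 degrees.
The co-interior angle = 180 - 134 = 46 degrees.

46 degrees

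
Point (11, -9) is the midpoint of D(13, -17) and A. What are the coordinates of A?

Using the midpoint formula: M = ((x1 + x2)/2, (y1 + y2)/2)
We know M = (11, -9) and D = (13, -17)
For x: 11 = (13 + x2)/2, so x2 = 2*11 - 13 = 9
For y: -9 = (-17 + y2)/2, so y2 = 2*-9 - -17 = -1
A = (9, -1)

(9, -1)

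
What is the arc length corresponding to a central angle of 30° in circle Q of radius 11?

Arc length = 2πr × θ/360
= 2π × 11 × 1/12
= 11*pi/6

11*pi/6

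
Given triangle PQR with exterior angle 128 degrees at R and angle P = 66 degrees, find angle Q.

By the exterior angle theorem: exterior angle = sum of remote interior angles.
128 = 66 + angle Q
angle Q = 128 - 66 = 62 degrees

62 degrees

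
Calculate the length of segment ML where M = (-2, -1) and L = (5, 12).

d = sqrt((5 - -2)^2 + (12 - -1)^2)
d = sqrt(7^2 + 13^2)
d = sqrt(49 + 169)
d = sqrt(218)

sqrt(218)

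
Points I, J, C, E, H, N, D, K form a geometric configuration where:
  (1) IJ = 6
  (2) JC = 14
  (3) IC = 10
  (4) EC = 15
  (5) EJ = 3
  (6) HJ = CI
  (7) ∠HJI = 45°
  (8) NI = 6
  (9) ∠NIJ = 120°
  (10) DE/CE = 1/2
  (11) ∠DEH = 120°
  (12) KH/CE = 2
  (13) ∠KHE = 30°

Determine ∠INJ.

Step 1: By the law of cosines on triangle NIJ: NJ² = 6² + 6² − 2·6·6·cos(120°) = 108, so NJ = 6·√3.
Step 2: By the inverse law of cosines on triangle INJ: cos(∠INJ) = (6² + (6·√3)² − 6²) / (2·6·6·√3) = 108/124.71 = 0.866, so ∠INJ = 30°.

Therefore, the measure of angle ∠INJ = 30°.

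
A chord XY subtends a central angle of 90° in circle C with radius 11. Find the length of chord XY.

Drop a perpendicular from the center to the chord, bisecting both the chord and the central angle.
Each half-chord = r sin(θ/2) = 11 sin(45°).
The full chord = 2 × 11 × sin(45°) = 11*sqrt(2).

11*sqrt(2)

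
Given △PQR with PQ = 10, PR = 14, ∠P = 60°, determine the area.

Area = (1/2)(10)(14) sin(60°) = (1/2)(10)(14)(sqrt(3)/2) = 35*sqrt(3)

35*sqrt(3)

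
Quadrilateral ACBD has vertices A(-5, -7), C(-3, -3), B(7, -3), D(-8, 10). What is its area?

The Shoelace formula works by pairing each vertex with the next (cycling back to the first).
For each pair, compute x_i*y_(i+1) - x_(i+1)*y_i:
  (-5*-3 - -3*-7) = -6
  (-3*-3 - 7*-3) = 30
  (7*10 - -8*-3) = 46
  (-8*-7 - -5*10) = 106
Taking half the absolute value of the total: Area = (1/2)(176) = 88.

88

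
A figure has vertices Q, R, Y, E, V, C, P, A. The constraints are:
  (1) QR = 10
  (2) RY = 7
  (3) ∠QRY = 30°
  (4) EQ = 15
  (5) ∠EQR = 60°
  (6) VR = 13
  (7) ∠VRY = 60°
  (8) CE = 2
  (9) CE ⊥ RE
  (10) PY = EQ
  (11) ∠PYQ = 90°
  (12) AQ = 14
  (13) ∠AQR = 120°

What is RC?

Step 1: By the law of cosines on triangle EQR: ER² = 15² + 10² − 2·15·10·cos(60°) = 175, so ER = 5·√7.
Step 2: By the law of cosines on triangle REC: RC² = (5·√7)² + 2² − 2·5·√7·2·cos(90°) = 179, so RC = √179.

Therefore, the length of RC = √179.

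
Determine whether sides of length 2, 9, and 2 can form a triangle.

Check the triangle inequality: 2 + 2 = 4 ≤ 9.
Since the sum of two sides does not exceed the third, no triangle can be formed.

No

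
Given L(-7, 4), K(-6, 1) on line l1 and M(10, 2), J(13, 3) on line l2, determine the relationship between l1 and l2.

Slope of line 1: m1 = (1 - 4)/(-6 - -7) = -3/1 = -3
Slope of line 2: m2 = (3 - 2)/(13 - 10) = 1/3 = 1/3
m1 * m2 = -1, so perpendicular.

Perpendicular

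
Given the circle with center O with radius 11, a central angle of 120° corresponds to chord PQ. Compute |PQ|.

Drop a perpendicular from the center to the chord, bisecting both the chord and the central angle.
Each half-chord = r sin(θ/2) = 11 sin(60°).
The full chord = 2 × 11 × sin(60°) = 11*sqrt(3).

11*sqrt(3)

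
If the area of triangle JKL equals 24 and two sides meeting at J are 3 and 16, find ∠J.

Area = (1/2) * a * b * sin(C)
sin(C) = 2 * Area / (a * b)
sin(C) = 2 * 24 / (3 * 16)
sin(C) = 1
C = arcsin(1) = 90°

90°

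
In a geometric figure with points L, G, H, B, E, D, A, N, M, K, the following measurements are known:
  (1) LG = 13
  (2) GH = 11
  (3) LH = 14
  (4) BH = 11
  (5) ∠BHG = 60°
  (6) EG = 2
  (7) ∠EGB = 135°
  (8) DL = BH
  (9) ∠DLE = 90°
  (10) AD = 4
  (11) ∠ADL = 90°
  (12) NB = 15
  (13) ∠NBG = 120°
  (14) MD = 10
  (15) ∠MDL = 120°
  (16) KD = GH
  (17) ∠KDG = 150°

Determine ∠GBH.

Step 1: By the law of cosines on triangle BHG: BG² = 11² + 11² − 2·11·11·cos(60°) = 121, so BG = 11.
Step 2: By the inverse law of cosines on triangle GBH: cos(∠GBH) = (11² + 11² − 11²) / (2·11·11) = 121/242 = 0.5, so ∠GBH = 60°.

Therefore, the measure of angle ∠GBH = 60°.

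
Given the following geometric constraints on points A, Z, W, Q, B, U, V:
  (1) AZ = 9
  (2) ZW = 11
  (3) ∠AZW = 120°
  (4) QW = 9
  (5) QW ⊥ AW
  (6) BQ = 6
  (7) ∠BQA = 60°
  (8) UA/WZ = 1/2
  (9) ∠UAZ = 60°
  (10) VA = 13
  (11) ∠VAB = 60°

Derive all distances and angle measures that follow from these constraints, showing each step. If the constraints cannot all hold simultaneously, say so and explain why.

The constraints are consistent.

From the given relations:
  UA = 1/2·WZ = 1/2·11 ≈ 5.5

Step 1: From AZ = 9, ZW = 11, and ∠AZW = 120°, by the law of cosines:
  AW² = AZ² + ZW² - 2·AZ·ZW·cos(120°) = 81 + 121 + 99 = 301
  AW ≈ 17.35

Step 2: From ZA = 9, AU = 5.5, and ∠ZAU = 60°, by the law of cosines:
  ZU² = ZA² + AU² - 2·ZA·AU·cos(60°) = 81 + 30.25 - 49.5 = 61.75
  ZU ≈ 7.86

Step 3: From AW = 17.35, WQ = 9, and ∠AWQ = 90°, by the law of cosines:
  AQ² = AW² + WQ² - 2·AW·WQ·cos(90°) = 301 + 81 - 0 = 382
  AQ ≈ 19.54

Step 4: From AW = 17.35, AZ = 9, WZ = 11, by the inverse law of cosines:
  cos(∠WAZ) = (AW² + AZ² - WZ²) / (2·AW·AZ)
  ∠WAZ = 33.3°

Step 5: From ZA = 9, ZU = 7.86, AU = 5.5, by the inverse law of cosines:
  cos(∠AZU) = (ZA² + ZU² - AU²) / (2·ZA·ZU)
  ∠AZU = 37.31°

Step 6: From WA = 17.35, WZ = 11, AZ = 9, by the inverse law of cosines:
  cos(∠AWZ) = (WA² + WZ² - AZ²) / (2·WA·WZ)
  ∠AWZ = 26.7°

Step 7: From UA = 5.5, UZ = 7.86, AZ = 9, by the inverse law of cosines:
  cos(∠AUZ) = (UA² + UZ² - AZ²) / (2·UA·UZ)
  ∠AUZ = 82.69°

Step 8: From AQ = 19.54, QB = 6, and ∠AQB = 60°, by the law of cosines:
  AB² = AQ² + QB² - 2·AQ·QB·cos(60°) = 382 + 36 - 117.3 = 300.7
  AB ≈ 17.34

Step 9: From AQ = 19.54, AW = 17.35, QW = 9, by the inverse law of cosines:
  cos(∠QAW) = (AQ² + AW² - QW²) / (2·AQ·AW)
  ∠QAW = 27.42°

Step 10: From QA = 19.54, QW = 9, AW = 17.35, by the inverse law of cosines:
  cos(∠AQW) = (QA² + QW² - AW²) / (2·QA·QW)
  ∠AQW = 62.58°

Step 11: From BA = 17.34, AV = 13, and ∠BAV = 60°, by the law of cosines:
  BV² = BA² + AV² - 2·BA·AV·cos(60°) = 300.7 + 169 - 225.4 = 244.3
  BV ≈ 15.63

Step 12: From AB = 17.34, AQ = 19.54, BQ = 6, by the inverse law of cosines:
  cos(∠BAQ) = (AB² + AQ² - BQ²) / (2·AB·AQ)
  ∠BAQ = 17.44°

Step 13: From BA = 17.34, BQ = 6, AQ = 19.54, by the inverse law of cosines:
  cos(∠ABQ) = (BA² + BQ² - AQ²) / (2·BA·BQ)
  ∠ABQ = 102.56°

Step 14: From BA = 17.34, BV = 15.63, AV = 13, by the inverse law of cosines:
  cos(∠ABV) = (BA² + BV² - AV²) / (2·BA·BV)
  ∠ABV = 46.08°

Step 15: From VA = 13, VB = 15.63, AB = 17.34, by the inverse law of cosines:
  cos(∠AVB) = (VA² + VB² - AB²) / (2·VA·VB)
  ∠AVB = 73.92°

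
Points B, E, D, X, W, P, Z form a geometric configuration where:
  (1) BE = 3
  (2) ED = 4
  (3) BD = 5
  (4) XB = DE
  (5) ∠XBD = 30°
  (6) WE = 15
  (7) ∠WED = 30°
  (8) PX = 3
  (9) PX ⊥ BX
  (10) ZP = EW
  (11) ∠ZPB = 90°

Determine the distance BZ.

From the given relations: XB = DE = 4; ZP = EW = 15.
Step 1: By the law of cosines on triangle BXP: BP² = 4² + 3² − 2·4·3·cos(90°) = 25, so BP = 5.
Step 2: By the law of cosines on triangle BPZ: BZ² = 5² + 15² − 2·5·15·cos(90°) = 250, so BZ = 5·√10.

Therefore, the length of BZ = 5·√10.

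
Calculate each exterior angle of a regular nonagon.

Each exterior angle of a regular n-gon is 360 / n.
For n = 9: 360 / 9 = 40 degrees.

40 degrees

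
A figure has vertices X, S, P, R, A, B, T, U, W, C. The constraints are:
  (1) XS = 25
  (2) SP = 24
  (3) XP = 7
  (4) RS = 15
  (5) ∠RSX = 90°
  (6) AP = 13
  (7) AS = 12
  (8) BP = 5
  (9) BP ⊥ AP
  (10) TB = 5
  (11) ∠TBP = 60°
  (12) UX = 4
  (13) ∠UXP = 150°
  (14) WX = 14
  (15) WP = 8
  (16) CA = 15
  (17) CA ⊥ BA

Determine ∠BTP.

Step 1: By the law of cosines on triangle TBP: TP² = 5² + 5² − 2·5·5·cos(60°) = 25, so TP = 5.
Step 2: By the inverse law of cosines on triangle BTP: cos(∠BTP) = (5² + 5² − 5²) / (2·5·5) = 25/50 = 0.5, so ∠BTP = 60°.

Therefore, the measure of angle ∠BTP = 60°.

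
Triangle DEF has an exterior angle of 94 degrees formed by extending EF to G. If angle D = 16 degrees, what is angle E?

The exterior angle theorem states that an exterior angle equals the sum of the two non-adjacent interior angles.
So 94 = 16 + angle E, which gives angle E = 94 - 16 = 78 degrees.

78 degrees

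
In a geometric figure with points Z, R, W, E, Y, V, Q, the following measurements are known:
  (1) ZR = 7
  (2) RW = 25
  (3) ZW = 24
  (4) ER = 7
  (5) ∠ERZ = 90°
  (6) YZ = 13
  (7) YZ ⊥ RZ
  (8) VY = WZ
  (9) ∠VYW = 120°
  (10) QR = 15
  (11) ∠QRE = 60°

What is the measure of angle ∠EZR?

Step 1: By the law of cosines on triangle ZRE: ZE² = 7² + 7² − 2·7·7·cos(90°) = 98, so ZE = 7·√2.
Step 2: By the inverse law of cosines on triangle EZR: cos(∠EZR) = ((7·√2)² + 7² − 7²) / (2·7·√2·7) = 98/138.59 = 0.7071, so ∠EZR = 45°.

Therefore, the measure of angle ∠EZR = 45°.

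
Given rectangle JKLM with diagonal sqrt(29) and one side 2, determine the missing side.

Using the Pythagorean theorem: d^2 = a^2 + b^2
b^2 = d^2 - a^2
b^2 = 29 - 4
b^2 = 25
b = sqrt(25) = 5

5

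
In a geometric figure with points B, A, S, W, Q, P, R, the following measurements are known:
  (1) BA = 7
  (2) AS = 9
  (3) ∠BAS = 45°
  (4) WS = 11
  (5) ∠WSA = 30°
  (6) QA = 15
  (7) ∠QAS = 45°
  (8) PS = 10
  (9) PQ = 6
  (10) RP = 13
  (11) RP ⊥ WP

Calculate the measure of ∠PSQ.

Step 1: By the law of cosines on triangle SAQ: SQ² = 9² + 15² − 2·9·15·cos(45°) = 115.08, so SQ ≈ 10.73.
Step 2: By the inverse law of cosines on triangle PSQ: cos(∠PSQ) = (10² + 10.73² − 6²) / (2·10·10.73) = 179.08/214.55 = 0.8347, so ∠PSQ = 33.42°.

Therefore, the measure of angle ∠PSQ = 33.42°.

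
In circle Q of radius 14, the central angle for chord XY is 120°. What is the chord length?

Chord = 2(14) sin(60°) = 14*sqrt(3)

14*sqrt(3)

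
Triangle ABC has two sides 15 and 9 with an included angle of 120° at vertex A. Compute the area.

Area = (1/2) * AB * AC * sin(A)
Area = (1/2) * 15 * 9 * sin(120°)
Area = (1/2) * 15 * 9 * sqrt(3)/2
Area = 135*sqrt(3)/4

135*sqrt(3)/4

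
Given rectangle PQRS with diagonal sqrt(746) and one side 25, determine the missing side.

Using the Pythagorean theorem: d^2 = a^2 + b^2
b^2 = d^2 - a^2
b^2 = 746 - 625
b^2 = 121
b = sqrt(121) = 11

11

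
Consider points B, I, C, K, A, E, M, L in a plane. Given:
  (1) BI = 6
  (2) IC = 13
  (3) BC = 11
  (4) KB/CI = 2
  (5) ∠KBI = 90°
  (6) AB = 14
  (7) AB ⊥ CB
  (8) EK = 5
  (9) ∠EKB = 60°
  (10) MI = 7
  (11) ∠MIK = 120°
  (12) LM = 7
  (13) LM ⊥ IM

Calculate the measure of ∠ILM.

Step 1: By the law of cosines on triangle LMI: LI² = 7² + 7² − 2·7·7·cos(90°) = 98, so LI = 7·√2.
Step 2: By the inverse law of cosines on triangle ILM: cos(∠ILM) = ((7·√2)² + 7² − 7²) / (2·7·√2·7) = 98/138.59 = 0.7071, so ∠ILM = 45°.

Therefore, the measure of angle ∠ILM = 45°.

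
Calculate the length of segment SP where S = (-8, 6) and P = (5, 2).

The horizontal distance is |5 - -8| = 13 and the vertical distance is |2 - 6| = 4.
By the Pythagorean theorem, d = sqrt(13^2 + 4^2) = sqrt(185).

sqrt(185)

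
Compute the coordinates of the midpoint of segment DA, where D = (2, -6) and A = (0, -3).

The midpoint is the average of the coordinates:
x: (2 + 0)/2 = 1
y: (-6 + -3)/2 = -9/2
Midpoint = (1, -9/2)

(1, -9/2)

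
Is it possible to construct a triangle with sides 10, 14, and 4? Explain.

The longest side is 14. The other two sides sum to 4 + 10 = 14.
Since 14 ≤ 14, the two shorter sides cannot reach around to close the triangle.

No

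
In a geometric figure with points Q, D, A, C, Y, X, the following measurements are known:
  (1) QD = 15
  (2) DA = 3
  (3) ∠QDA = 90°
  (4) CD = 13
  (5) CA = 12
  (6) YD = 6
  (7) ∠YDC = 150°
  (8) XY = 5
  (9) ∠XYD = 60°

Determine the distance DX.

Step 1: By the law of cosines on triangle DYX: DX² = 6² + 5² − 2·6·5·cos(60°) = 31, so DX = √31.

Therefore, the length of DX = √31.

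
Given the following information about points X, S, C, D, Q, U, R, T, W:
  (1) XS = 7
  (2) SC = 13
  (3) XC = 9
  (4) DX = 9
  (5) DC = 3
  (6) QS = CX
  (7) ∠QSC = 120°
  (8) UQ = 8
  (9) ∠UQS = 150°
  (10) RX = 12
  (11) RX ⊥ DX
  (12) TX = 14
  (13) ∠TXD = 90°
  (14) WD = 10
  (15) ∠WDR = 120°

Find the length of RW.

Step 1: By the law of cosines on triangle DXR: DR² = 9² + 12² − 2·9·12·cos(90°) = 225, so DR = 15.
Step 2: By the law of cosines on triangle RDW: RW² = 15² + 10² − 2·15·10·cos(120°) = 475, so RW = 5·√19.

Therefore, the length of RW = 5·√19.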